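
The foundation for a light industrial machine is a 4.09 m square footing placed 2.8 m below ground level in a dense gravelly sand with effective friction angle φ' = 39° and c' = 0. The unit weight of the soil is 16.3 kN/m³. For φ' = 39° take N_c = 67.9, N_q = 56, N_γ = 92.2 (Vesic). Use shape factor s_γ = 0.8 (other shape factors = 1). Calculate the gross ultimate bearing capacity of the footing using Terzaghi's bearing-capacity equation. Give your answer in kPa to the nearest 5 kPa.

q = γ·D_f = 16.3 × 2.8 = 45.64 kPa.
q·N_q = 45.64 × 56 = 2555.8 kPa
0.5·γ·B·N_γ·s_γ = 0.5 × 16.3 × 4.09 × 92.2 × 0.8 = 2458.7 kPa
q_ult = 2555.8 + 2458.7 = 5014.5 kPa.

q_ult ≈ 5015 kPa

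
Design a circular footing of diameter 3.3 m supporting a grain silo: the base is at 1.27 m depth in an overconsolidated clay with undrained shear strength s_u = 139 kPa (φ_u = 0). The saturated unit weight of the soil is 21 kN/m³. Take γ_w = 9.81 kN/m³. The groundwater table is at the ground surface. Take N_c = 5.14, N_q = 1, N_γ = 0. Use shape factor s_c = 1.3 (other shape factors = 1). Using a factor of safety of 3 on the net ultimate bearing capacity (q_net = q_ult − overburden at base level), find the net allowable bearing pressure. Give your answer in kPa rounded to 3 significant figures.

q_all(net) ≈ 310 kPa

With the water table at the surface the whole profile is submerged: γ' = 21 − 9.81 = 11.19 kN/m³, so q = γ'·D_f = 14.211 kPa.
q_ult = c·N_c·s_c + q·N_q
     = 139 × 5.14 × 1.3 + 14.211 × 1
     = 928.8 + 14.211 = 943.01 kPa.
q_net = 943.01 − 14.211 = 928.8 kPa.
q_all(net) = 928.8 / 3 = 309.6 kPa.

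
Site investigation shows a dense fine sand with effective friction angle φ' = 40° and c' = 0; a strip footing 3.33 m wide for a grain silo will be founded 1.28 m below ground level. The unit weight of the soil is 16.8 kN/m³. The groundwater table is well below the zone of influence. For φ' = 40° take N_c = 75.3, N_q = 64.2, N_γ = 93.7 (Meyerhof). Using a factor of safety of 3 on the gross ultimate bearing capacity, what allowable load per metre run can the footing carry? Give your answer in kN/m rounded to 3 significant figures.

≈ 4440 kN/m

Effective surcharge at the founding depth q = γ·D_f = 16.8 × 1.28 = 21.504 kPa.
q_ult = q·N_q + 0.5·γ·B·N_γ
     = 21.504 × 64.2 + 0.5 × 16.8 × 3.33 × 93.7
     = 1380.6 + 2621 = 4001.5 kPa.
Gross allowable pressure q_all = 4001.5 / 3 = 1333.8 kPa.
Allowable wall load = q_all × B = 1333.8 × 3.33 = 4441.7 kN per metre run.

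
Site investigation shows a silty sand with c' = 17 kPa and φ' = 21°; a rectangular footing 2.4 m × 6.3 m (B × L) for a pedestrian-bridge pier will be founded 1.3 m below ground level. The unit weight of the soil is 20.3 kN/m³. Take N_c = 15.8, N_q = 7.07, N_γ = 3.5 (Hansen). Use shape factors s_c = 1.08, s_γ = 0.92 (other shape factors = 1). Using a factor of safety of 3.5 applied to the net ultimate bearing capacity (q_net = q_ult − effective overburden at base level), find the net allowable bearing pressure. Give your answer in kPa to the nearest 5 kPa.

Overburden at base level: q = 20.3 × 1.3 = 26.39 kPa.
Cohesion term c·N_c·s_c = 17 × 15.8 × 1.08 = 290.09 kPa; surcharge term q·N_q = 26.39 × 7.07 = 186.58 kPa; self-weight term 0.5·γ·B·N_γ·s_γ = 0.5 × 20.3 × 2.4 × 3.5 × 0.92 = 78.439 kPa.
q_ult = 290.09 + 186.58 + 78.439 = 555.1 kPa.
Net ultimate: q_net = 555.1 − 26.39 = 528.71 kPa.
q_all(net) = 528.71 / 3.5 = 151.06 kPa.

q_all(net) ≈ 150 kPa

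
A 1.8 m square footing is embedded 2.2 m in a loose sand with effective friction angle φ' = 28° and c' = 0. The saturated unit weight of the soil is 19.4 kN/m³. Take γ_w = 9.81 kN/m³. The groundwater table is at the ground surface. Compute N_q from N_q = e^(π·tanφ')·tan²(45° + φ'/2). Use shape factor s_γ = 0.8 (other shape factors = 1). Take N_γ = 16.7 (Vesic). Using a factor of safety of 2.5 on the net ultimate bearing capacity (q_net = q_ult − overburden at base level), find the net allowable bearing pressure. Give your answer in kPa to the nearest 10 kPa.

N_q = e^(π·tan28°)·tan²(59°) = 14.72.
γ' = 19.4 − 9.81 = 9.59 kN/m³ (submerged throughout). q = 9.59 × 2.2 = 21.098 kPa; the same γ' applies in the ½γBN_γ term.
q·N_q = 21.098 × 14.72 = 310.56 kPa
0.5·γ·B·N_γ·s_γ = 0.5 × 9.59 × 1.8 × 16.7 × 0.8 = 115.31 kPa
q_ult = 310.56 + 115.31 = 425.87 kPa.
q_net = 425.87 − 21.098 = 404.77 kPa.
q_all(net) = 404.77 / 2.5 = 161.91 kPa.

q_all(net) ≈ 160 kPa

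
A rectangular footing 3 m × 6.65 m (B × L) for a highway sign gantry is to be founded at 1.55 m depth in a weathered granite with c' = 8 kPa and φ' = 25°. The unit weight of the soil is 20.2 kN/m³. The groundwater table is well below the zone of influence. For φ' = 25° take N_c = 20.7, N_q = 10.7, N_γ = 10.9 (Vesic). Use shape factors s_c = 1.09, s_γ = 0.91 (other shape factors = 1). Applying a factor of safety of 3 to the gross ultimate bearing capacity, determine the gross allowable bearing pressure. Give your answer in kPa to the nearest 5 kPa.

q_all ≈ 270 kPa

Effective surcharge at the founding depth q = γ·D_f = 20.2 × 1.55 = 31.31 kPa.
q_ult = c·N_c·s_c + q·N_q + 0.5·γ·B·N_γ·s_γ
     = 8 × 20.7 × 1.09 + 31.31 × 10.7 + 0.5 × 20.2 × 3 × 10.9 × 0.91
     = 180.5 + 335.02 + 300.55 = 816.07 kPa.
q_all = q_ult / FS = 816.07 / 3 = 272.02 kPa.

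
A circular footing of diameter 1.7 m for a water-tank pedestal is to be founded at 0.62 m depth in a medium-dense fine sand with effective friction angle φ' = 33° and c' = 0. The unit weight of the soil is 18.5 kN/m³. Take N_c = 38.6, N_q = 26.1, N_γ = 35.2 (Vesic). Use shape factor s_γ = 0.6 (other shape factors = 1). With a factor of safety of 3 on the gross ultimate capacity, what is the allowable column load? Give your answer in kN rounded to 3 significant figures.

Effective surcharge at the founding depth q = γ·D_f = 18.5 × 0.62 = 11.47 kPa.
q_ult = q·N_q + 0.5·γ·B·N_γ·s_γ
     = 11.47 × 26.1 + 0.5 × 18.5 × 1.7 × 35.2 × 0.6
     = 299.37 + 332.11 = 631.48 kPa.
Gross allowable pressure q_all = 631.48 / 3 = 210.49 kPa.
Footing area = 2.2698 m², so allowable column load = 210.49 × 2.2698 = 477.78 kN.

P_all ≈ 478 kN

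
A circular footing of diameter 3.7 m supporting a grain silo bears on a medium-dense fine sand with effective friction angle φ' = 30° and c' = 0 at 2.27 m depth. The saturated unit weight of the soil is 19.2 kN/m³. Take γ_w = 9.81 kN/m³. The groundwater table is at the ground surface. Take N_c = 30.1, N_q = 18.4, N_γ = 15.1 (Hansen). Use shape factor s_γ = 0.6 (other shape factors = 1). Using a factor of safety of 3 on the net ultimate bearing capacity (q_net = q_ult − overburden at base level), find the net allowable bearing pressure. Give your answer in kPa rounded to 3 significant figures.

With the water table at the surface the whole profile is submerged: γ' = 19.2 − 9.81 = 9.39 kN/m³, so q = γ'·D_f = 21.315 kPa; the same γ' applies in the ½γBN_γ term.
q_ult = q·N_q + 0.5·γ·B·N_γ·s_γ
     = 21.315 × 18.4 + 0.5 × 9.39 × 3.7 × 15.1 × 0.6
     = 392.2 + 157.39 = 549.59 kPa.
q_net = 549.59 − 21.315 = 528.27 kPa.
q_all(net) = 528.27 / 3 = 176.09 kPa.

q_all(net) ≈ 176 kPa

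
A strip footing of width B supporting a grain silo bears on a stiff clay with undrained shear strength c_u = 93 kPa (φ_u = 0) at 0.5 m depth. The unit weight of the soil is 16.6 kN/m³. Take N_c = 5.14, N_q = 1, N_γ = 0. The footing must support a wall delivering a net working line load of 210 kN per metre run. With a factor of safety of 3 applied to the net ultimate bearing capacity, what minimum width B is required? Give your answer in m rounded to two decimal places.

B = 1.32 m

q = γ·D_f = 16.6 × 0.5 = 8.3 kPa.
c·N_c = 93 × 5.14 = 478.02 kPa
q·N_q = 8.3 × 1 = 8.3 kPa
q_ult = 478.02 + 8.3 = 486.32 kPa.
For φ = 0 the ½γBN_γ term vanishes, so q_ult is independent of B. q_net = 486.32 − 8.3 = 478.02 kPa; q_all(net) = 478.02/3 = 159.34 kPa.
Required width B = w / q_all(net) = 210 / 159.34 = 1.318 m.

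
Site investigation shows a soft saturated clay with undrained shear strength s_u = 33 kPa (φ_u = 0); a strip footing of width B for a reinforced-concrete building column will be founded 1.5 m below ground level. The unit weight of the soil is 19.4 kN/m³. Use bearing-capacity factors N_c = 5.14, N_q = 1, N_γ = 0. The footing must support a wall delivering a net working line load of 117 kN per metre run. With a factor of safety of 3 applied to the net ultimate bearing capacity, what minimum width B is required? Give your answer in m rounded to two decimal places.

Overburden at base level: q = 19.4 × 1.5 = 29.1 kPa.
Cohesion term c·N_c = 33 × 5.14 = 169.62 kPa; surcharge term q·N_q = 29.1 × 1 = 29.1 kPa.
q_ult = 169.62 + 29.1 = 198.72 kPa.
For φ = 0 the ½γBN_γ term vanishes, so q_ult is independent of B. q_net = 198.72 − 29.1 = 169.62 kPa; q_all(net) = 169.62/3 = 56.54 kPa.
Required width B = w / q_all(net) = 117 / 56.54 = 2.069 m.

B = 2.07 m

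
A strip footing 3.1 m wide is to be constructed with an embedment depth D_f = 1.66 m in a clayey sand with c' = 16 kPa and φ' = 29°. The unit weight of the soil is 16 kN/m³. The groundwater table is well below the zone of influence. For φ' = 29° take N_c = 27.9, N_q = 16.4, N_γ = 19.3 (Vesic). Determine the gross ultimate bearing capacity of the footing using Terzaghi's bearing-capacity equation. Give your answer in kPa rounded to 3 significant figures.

Effective surcharge at the founding depth q = γ·D_f = 16 × 1.66 = 26.56 kPa.
q_ult = c·N_c + q·N_q + 0.5·γ·B·N_γ
     = 16 × 27.9 + 26.56 × 16.4 + 0.5 × 16 × 3.1 × 19.3
     = 446.4 + 435.58 + 478.64 = 1360.6 kPa.

q_ult ≈ 1360 kPa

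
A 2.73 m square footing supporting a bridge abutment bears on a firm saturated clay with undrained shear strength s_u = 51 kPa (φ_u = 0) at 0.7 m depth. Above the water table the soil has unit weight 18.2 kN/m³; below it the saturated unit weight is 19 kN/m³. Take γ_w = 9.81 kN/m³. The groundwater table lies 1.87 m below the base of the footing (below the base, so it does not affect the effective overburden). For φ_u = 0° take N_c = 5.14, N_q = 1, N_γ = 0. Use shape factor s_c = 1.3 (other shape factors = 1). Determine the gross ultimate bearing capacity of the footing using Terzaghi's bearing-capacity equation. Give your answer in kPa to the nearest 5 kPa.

Effective surcharge at the founding depth q = γ·D_f = 18.2 × 0.7 = 12.74 kPa.
q_ult = c·N_c·s_c + q·N_q
     = 51 × 5.14 × 1.3 + 12.74 × 1
     = 340.78 + 12.74 = 353.52 kPa.

q_ult ≈ 355 kPa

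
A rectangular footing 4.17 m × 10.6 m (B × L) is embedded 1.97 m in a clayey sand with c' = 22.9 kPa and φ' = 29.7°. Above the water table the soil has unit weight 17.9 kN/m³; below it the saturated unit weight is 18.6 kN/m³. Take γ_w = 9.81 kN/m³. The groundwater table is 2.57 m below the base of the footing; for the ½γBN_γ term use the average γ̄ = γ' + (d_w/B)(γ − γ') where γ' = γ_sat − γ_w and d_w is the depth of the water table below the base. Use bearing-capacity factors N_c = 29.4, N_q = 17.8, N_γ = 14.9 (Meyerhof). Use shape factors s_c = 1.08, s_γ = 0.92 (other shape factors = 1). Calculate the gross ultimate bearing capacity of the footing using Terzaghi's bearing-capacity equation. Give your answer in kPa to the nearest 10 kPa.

q = γ·D_f = 17.9 × 1.97 = 35.263 kPa.
γ' = 8.79 kN/m³; averaging over the depth B below the base, γ̄ = γ' + (d_w/B)(γ − γ') = 14.405 kN/m³.
c·N_c·s_c = 22.9 × 29.4 × 1.08 = 727.12 kPa
q·N_q = 35.263 × 17.8 = 627.68 kPa
0.5·γ·B·N_γ·s_γ = 0.5 × 14.405 × 4.17 × 14.9 × 0.92 = 411.7 kPa
q_ult = 727.12 + 627.68 + 411.7 = 1766.5 kPa.

q_ult ≈ 1770 kPa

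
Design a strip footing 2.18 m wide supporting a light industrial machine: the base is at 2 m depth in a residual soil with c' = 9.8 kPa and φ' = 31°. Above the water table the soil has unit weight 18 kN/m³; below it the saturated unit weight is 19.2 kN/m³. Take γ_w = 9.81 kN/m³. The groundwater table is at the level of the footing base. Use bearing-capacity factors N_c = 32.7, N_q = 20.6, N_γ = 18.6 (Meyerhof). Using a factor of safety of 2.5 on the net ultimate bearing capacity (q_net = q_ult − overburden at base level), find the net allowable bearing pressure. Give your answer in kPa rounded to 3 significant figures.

q_all(net) ≈ 487 kPa

Overburden at base level: q = 18 × 2 = 36 kPa.
Below the base the soil is submerged, so the ½γBN_γ term uses γ' = 19.2 − 9.81 = 9.39 kN/m³.
Cohesion term c·N_c = 9.8 × 32.7 = 320.46 kPa; surcharge term q·N_q = 36 × 20.6 = 741.6 kPa; self-weight term 0.5·γ·B·N_γ = 0.5 × 9.39 × 2.18 × 18.6 = 190.37 kPa.
q_ult = 320.46 + 741.6 + 190.37 = 1252.4 kPa.
q_net = 1252.4 − 36 = 1216.4 kPa.
q_all(net) = 1216.4 / 2.5 = 486.57 kPa.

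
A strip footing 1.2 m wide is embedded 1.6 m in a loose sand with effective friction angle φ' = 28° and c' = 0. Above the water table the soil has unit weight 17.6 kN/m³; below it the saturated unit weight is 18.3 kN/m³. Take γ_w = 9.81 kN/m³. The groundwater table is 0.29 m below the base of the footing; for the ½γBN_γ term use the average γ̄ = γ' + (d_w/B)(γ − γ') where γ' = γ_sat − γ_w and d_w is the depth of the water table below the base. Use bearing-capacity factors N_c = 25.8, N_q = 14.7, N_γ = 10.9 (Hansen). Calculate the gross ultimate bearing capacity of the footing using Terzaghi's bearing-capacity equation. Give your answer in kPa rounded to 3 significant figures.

Overburden at base level: q = 17.6 × 1.6 = 28.16 kPa.
The water table is 0.29 m below the base (< B = 1.2 m), so the ½γBN_γ term uses γ̄ = γ' + (d_w/B)(γ − γ') = 8.49 + (0.29/1.2)(17.6 − 8.49) = 10.692 kN/m³.
Surcharge term q·N_q = 28.16 × 14.7 = 413.95 kPa; self-weight term 0.5·γ·B·N_γ = 0.5 × 10.692 × 1.2 × 10.9 = 69.923 kPa.
q_ult = 413.95 + 69.923 = 483.87 kPa.

q_ult ≈ 484 kPa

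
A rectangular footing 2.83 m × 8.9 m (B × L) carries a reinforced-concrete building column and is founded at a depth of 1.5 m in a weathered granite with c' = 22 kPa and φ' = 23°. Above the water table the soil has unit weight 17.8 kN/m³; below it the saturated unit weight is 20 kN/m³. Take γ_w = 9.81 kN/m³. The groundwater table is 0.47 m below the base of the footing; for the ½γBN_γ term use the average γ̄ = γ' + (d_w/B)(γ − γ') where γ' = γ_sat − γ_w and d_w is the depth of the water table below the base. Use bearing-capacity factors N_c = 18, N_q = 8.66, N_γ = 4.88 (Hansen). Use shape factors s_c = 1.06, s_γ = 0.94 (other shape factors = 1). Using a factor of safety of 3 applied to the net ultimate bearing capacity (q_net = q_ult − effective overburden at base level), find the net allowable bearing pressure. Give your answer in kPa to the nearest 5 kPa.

q_all(net) ≈ 235 kPa

Effective surcharge at the founding depth q = γ·D_f = 17.8 × 1.5 = 26.7 kPa.
With d_w = 0.47 m < B, γ̄ = 10.19 + (0.47/2.83) × (17.8 − 10.19) = 11.454 kN/m³.
q_ult = c·N_c·s_c + q·N_q + 0.5·γ·B·N_γ·s_γ
     = 22 × 18 × 1.06 + 26.7 × 8.66 + 0.5 × 11.454 × 2.83 × 4.88 × 0.94
     = 419.76 + 231.22 + 74.346 = 725.33 kPa.
Net ultimate: q_net = 725.33 − 26.7 = 698.63 kPa.
q_all(net) = 698.63 / 3 = 232.88 kPa.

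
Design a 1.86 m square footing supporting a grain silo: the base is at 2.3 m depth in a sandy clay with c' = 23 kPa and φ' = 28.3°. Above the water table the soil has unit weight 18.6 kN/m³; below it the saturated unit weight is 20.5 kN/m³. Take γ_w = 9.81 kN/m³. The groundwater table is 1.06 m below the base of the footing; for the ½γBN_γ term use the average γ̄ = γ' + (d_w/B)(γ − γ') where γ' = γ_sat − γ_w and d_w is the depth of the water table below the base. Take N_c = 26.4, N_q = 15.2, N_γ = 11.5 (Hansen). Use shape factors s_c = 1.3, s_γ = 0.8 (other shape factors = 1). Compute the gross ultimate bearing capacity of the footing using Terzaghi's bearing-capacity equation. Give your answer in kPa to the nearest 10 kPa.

q = γ·D_f = 18.6 × 2.3 = 42.78 kPa.
γ' = 10.69 kN/m³; averaging over the depth B below the base, γ̄ = γ' + (d_w/B)(γ − γ') = 15.198 kN/m³.
c·N_c·s_c = 23 × 26.4 × 1.3 = 789.36 kPa
q·N_q = 42.78 × 15.2 = 650.26 kPa
0.5·γ·B·N_γ·s_γ = 0.5 × 15.198 × 1.86 × 11.5 × 0.8 = 130.03 kPa
q_ult = 789.36 + 650.26 + 130.03 = 1569.6 kPa.

q_ult ≈ 1570 kPa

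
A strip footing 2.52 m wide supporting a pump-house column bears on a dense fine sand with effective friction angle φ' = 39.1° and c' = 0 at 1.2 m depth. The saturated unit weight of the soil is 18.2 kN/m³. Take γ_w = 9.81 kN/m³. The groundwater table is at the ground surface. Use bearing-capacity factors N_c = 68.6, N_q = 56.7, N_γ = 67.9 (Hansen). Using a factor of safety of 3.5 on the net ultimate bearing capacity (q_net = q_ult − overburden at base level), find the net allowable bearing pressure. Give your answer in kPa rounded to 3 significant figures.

With the water table at the surface the whole profile is submerged: γ' = 18.2 − 9.81 = 8.39 kN/m³, so q = γ'·D_f = 10.068 kPa; the same γ' applies in the ½γBN_γ term.
q_ult = q·N_q + 0.5·γ·B·N_γ
     = 10.068 × 56.7 + 0.5 × 8.39 × 2.52 × 67.9
     = 570.86 + 717.8 = 1288.7 kPa.
q_net = 1288.7 − 10.068 = 1278.6 kPa.
q_all(net) = 1278.6 / 3.5 = 365.31 kPa.

q_all(net) ≈ 365 kPa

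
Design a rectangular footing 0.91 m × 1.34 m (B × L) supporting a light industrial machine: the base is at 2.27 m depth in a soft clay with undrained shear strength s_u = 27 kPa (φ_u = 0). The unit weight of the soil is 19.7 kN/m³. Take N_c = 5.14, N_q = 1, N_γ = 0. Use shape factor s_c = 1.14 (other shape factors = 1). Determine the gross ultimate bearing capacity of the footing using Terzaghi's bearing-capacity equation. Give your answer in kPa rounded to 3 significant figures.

Effective surcharge at the founding depth q = γ·D_f = 19.7 × 2.27 = 44.719 kPa.
q_ult = c·N_c·s_c + q·N_q
     = 27 × 5.14 × 1.14 + 44.719 × 1
     = 158.21 + 44.719 = 202.93 kPa.

q_ult ≈ 203 kPa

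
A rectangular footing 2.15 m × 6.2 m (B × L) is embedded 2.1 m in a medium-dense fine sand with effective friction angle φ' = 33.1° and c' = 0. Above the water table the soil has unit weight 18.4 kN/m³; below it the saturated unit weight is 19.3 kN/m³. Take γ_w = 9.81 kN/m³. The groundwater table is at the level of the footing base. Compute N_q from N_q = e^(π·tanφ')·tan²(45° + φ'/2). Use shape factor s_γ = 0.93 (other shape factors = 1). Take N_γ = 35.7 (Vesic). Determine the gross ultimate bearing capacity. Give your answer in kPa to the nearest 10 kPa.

tan33.1° = 0.6519, so N_q = e^(π×0.6519)·tan²(61.55°) = 7.752 × 3.406 = 26.41.
Overburden at base level: q = 18.4 × 2.1 = 38.64 kPa.
Below the base the soil is submerged, so the ½γBN_γ term uses γ' = 19.3 − 9.81 = 9.49 kN/m³.
Surcharge term q·N_q = 38.64 × 26.406 = 1020.3 kPa; self-weight term 0.5·γ·B·N_γ·s_γ = 0.5 × 9.49 × 2.15 × 35.7 × 0.93 = 338.71 kPa.
q_ult = 1020.3 + 338.71 = 1359 kPa.

q_ult ≈ 1360 kPa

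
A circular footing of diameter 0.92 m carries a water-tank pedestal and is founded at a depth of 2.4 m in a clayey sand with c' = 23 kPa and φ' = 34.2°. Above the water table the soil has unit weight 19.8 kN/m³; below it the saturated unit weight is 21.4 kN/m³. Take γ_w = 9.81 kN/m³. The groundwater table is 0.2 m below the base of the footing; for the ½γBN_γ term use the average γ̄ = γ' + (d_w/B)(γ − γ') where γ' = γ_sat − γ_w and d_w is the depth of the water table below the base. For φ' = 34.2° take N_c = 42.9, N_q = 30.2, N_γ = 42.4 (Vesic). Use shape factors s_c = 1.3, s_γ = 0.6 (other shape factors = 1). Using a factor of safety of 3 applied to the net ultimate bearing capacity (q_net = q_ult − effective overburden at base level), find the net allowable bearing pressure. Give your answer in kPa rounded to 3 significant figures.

q_all(net) ≈ 942 kPa

q = γ·D_f = 19.8 × 2.4 = 47.52 kPa.
γ' = 11.59 kN/m³; averaging over the depth B below the base, γ̄ = γ' + (d_w/B)(γ − γ') = 13.375 kN/m³.
c·N_c·s_c = 23 × 42.9 × 1.3 = 1282.7 kPa
q·N_q = 47.52 × 30.2 = 1435.1 kPa
0.5·γ·B·N_γ·s_γ = 0.5 × 13.375 × 0.92 × 42.4 × 0.6 = 156.52 kPa
q_ult = 1282.7 + 1435.1 + 156.52 = 2874.3 kPa.
Net ultimate: q_net = 2874.3 − 47.52 = 2826.8 kPa.
q_all(net) = 2826.8 / 3 = 942.27 kPa.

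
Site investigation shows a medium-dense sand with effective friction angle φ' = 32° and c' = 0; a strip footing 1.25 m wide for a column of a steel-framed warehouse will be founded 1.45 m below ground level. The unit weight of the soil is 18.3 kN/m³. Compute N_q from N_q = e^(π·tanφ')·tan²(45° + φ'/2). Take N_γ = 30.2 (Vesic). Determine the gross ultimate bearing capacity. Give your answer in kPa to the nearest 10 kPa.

q_ult ≈ 960 kPa

tan32° = 0.6249, so N_q = e^(π×0.6249)·tan²(61°) = 7.121 × 3.255 = 23.18.
Effective surcharge at the founding depth q = γ·D_f = 18.3 × 1.45 = 26.535 kPa.
q_ult = q·N_q + 0.5·γ·B·N_γ
     = 26.535 × 23.177 + 0.5 × 18.3 × 1.25 × 30.2
     = 615 + 345.41 = 960.41 kPa.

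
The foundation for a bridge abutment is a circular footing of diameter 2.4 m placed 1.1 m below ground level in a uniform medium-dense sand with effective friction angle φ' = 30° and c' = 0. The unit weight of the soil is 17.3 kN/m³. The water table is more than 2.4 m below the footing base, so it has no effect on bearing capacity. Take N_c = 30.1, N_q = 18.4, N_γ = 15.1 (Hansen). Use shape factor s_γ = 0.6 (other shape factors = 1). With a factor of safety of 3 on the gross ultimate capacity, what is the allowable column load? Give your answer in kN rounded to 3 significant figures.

P_all ≈ 812 kN

q = γ·D_f = 17.3 × 1.1 = 19.03 kPa.
q·N_q = 19.03 × 18.4 = 350.15 kPa
0.5·γ·B·N_γ·s_γ = 0.5 × 17.3 × 2.4 × 15.1 × 0.6 = 188.09 kPa
q_ult = 350.15 + 188.09 = 538.24 kPa.
Gross allowable pressure q_all = 538.24 / 3 = 179.41 kPa.
Footing area = 4.5239 m², so allowable column load = 179.41 × 4.5239 = 811.64 kN.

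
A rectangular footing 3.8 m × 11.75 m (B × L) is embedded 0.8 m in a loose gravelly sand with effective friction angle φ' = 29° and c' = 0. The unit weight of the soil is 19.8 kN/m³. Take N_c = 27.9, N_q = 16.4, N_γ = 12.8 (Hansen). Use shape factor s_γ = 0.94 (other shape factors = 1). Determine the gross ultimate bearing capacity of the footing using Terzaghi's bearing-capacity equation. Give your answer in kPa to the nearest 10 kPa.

Overburden at base level: q = 19.8 × 0.8 = 15.84 kPa.
Surcharge term q·N_q = 15.84 × 16.4 = 259.78 kPa; self-weight term 0.5·γ·B·N_γ·s_γ = 0.5 × 19.8 × 3.8 × 12.8 × 0.94 = 452.64 kPa.
q_ult = 259.78 + 452.64 = 712.42 kPa.

q_ult ≈ 710 kPa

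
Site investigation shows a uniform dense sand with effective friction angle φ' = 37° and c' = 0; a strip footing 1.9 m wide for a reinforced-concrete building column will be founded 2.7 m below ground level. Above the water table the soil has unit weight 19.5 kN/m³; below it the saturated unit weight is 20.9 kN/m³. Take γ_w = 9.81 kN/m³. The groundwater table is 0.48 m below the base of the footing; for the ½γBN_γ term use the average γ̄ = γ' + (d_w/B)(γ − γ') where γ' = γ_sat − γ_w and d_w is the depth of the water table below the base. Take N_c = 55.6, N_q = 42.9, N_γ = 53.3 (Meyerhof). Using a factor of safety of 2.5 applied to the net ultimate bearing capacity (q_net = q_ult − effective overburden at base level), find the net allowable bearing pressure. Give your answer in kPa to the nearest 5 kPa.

q = γ·D_f = 19.5 × 2.7 = 52.65 kPa.
γ' = 11.09 kN/m³; averaging over the depth B below the base, γ̄ = γ' + (d_w/B)(γ − γ') = 13.215 kN/m³.
q·N_q = 52.65 × 42.9 = 2258.7 kPa
0.5·γ·B·N_γ = 0.5 × 13.215 × 1.9 × 53.3 = 669.12 kPa
q_ult = 2258.7 + 669.12 = 2927.8 kPa.
Net ultimate: q_net = 2927.8 − 52.65 = 2875.2 kPa.
q_all(net) = 2875.2 / 2.5 = 1150.1 kPa.

q_all(net) ≈ 1150 kPa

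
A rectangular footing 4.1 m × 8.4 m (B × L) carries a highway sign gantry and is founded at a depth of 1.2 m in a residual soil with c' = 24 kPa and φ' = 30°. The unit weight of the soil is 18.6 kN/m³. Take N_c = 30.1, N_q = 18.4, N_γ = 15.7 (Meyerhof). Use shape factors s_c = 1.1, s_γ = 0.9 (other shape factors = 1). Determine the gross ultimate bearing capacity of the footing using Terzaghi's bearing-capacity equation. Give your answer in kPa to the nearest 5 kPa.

q = γ·D_f = 18.6 × 1.2 = 22.32 kPa.
c·N_c·s_c = 24 × 30.1 × 1.1 = 794.64 kPa
q·N_q = 22.32 × 18.4 = 410.69 kPa
0.5·γ·B·N_γ·s_γ = 0.5 × 18.6 × 4.1 × 15.7 × 0.9 = 538.78 kPa
q_ult = 794.64 + 410.69 + 538.78 = 1744.1 kPa.

q_ult ≈ 1745 kPa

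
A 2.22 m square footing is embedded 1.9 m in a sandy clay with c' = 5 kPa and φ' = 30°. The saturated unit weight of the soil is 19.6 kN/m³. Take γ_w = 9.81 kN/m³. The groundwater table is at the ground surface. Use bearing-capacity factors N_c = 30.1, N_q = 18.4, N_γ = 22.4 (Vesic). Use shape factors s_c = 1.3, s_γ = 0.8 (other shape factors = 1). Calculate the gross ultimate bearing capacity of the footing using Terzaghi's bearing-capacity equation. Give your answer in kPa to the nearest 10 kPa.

q_ult ≈ 730 kPa

With the water table at the surface the whole profile is submerged: γ' = 19.6 − 9.81 = 9.79 kN/m³, so q = γ'·D_f = 18.601 kPa; the same γ' applies in the ½γBN_γ term.
q_ult = c·N_c·s_c + q·N_q + 0.5·γ·B·N_γ·s_γ
     = 5 × 30.1 × 1.3 + 18.601 × 18.4 + 0.5 × 9.79 × 2.22 × 22.4 × 0.8
     = 195.65 + 342.26 + 194.73 = 732.64 kPa.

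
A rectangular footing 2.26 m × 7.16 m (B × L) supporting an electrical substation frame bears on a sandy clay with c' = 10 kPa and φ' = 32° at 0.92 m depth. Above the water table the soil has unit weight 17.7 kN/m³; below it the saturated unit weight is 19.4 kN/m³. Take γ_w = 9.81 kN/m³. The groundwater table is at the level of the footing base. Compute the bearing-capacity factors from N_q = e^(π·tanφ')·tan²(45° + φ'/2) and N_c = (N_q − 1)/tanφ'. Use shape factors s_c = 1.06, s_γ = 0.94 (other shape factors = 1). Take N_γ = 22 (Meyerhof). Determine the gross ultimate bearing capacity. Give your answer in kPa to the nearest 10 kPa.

q_ult ≈ 980 kPa

tan32° = 0.6249, so N_q = e^(π×0.6249)·tan²(61°) = 7.121 × 3.255 = 23.18.
N_c = (23.18 − 1)/tan32° = 35.49.
Effective surcharge at the founding depth q = γ·D_f = 17.7 × 0.92 = 16.284 kPa.
The water table coincides with the base, so in the self-weight term γ → γ' = 9.59 kN/m³.
q_ult = c·N_c·s_c + q·N_q + 0.5·γ·B·N_γ·s_γ
     = 10 × 35.49 × 1.06 + 16.284 × 23.177 + 0.5 × 9.59 × 2.26 × 22 × 0.94
     = 376.2 + 377.41 + 224.1 = 977.71 kPa.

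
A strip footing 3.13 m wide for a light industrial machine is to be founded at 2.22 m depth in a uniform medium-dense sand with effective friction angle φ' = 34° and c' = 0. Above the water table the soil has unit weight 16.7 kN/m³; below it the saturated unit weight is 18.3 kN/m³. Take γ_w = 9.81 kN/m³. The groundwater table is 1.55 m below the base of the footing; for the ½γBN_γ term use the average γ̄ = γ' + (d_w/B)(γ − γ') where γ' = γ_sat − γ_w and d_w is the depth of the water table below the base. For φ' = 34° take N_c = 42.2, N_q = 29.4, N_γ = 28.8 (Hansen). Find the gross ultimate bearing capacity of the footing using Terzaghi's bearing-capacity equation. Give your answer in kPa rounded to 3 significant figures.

q = γ·D_f = 16.7 × 2.22 = 37.074 kPa.
γ' = 8.49 kN/m³; averaging over the depth B below the base, γ̄ = γ' + (d_w/B)(γ − γ') = 12.556 kN/m³.
q·N_q = 37.074 × 29.4 = 1090 kPa
0.5·γ·B·N_γ = 0.5 × 12.556 × 3.13 × 28.8 = 565.91 kPa
q_ult = 1090 + 565.91 = 1655.9 kPa.

q_ult ≈ 1660 kPa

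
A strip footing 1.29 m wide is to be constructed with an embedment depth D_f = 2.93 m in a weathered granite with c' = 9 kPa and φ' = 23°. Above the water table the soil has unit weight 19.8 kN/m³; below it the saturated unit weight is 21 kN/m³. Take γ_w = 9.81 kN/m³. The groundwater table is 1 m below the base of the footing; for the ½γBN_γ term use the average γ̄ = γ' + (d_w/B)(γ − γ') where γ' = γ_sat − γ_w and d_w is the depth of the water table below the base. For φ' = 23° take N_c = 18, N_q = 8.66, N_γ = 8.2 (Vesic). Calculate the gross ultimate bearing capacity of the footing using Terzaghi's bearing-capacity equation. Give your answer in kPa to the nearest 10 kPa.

Overburden at base level: q = 19.8 × 2.93 = 58.014 kPa.
The water table is 1 m below the base (< B = 1.29 m), so the ½γBN_γ term uses γ̄ = γ' + (d_w/B)(γ − γ') = 11.19 + (1/1.29)(19.8 − 11.19) = 17.864 kN/m³.
Cohesion term c·N_c = 9 × 18 = 162 kPa; surcharge term q·N_q = 58.014 × 8.66 = 502.4 kPa; self-weight term 0.5·γ·B·N_γ = 0.5 × 17.864 × 1.29 × 8.2 = 94.485 kPa.
q_ult = 162 + 502.4 + 94.485 = 758.89 kPa.

q_ult ≈ 760 kPa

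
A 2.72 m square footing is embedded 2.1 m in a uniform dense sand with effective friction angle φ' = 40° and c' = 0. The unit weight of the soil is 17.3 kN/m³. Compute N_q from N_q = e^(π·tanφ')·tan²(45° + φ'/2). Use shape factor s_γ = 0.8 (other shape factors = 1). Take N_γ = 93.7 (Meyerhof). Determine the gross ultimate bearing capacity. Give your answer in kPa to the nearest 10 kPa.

q_ult ≈ 4100 kPa

tan40° = 0.8391, so N_q = e^(π×0.8391)·tan²(65°) = 13.959 × 4.599 = 64.2.
Overburden at base level: q = 17.3 × 2.1 = 36.33 kPa.
Surcharge term q·N_q = 36.33 × 64.195 = 2332.2 kPa; self-weight term 0.5·γ·B·N_γ·s_γ = 0.5 × 17.3 × 2.72 × 93.7 × 0.8 = 1763.7 kPa.
q_ult = 2332.2 + 1763.7 = 4095.9 kPa.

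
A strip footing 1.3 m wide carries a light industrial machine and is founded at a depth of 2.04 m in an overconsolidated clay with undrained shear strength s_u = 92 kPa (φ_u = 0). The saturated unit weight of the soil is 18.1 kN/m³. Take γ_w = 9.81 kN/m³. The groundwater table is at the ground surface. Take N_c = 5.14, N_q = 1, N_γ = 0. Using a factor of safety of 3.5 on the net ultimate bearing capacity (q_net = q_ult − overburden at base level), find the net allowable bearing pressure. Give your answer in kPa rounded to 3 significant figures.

With the water table at the surface the whole profile is submerged: γ' = 18.1 − 9.81 = 8.29 kN/m³, so q = γ'·D_f = 16.912 kPa.
q_ult = c·N_c + q·N_q
     = 92 × 5.14 + 16.912 × 1
     = 472.88 + 16.912 = 489.79 kPa.
q_net = 489.79 − 16.912 = 472.88 kPa.
q_all(net) = 472.88 / 3.5 = 135.11 kPa.

q_all(net) ≈ 135 kPa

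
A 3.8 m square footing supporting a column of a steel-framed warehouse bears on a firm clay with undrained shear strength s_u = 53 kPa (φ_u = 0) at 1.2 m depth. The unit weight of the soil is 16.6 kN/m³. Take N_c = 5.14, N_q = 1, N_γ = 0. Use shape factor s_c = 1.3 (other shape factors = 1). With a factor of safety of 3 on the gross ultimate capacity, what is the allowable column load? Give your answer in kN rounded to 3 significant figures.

P_all ≈ 1800 kN

Effective surcharge at the founding depth q = γ·D_f = 16.6 × 1.2 = 19.92 kPa.
q_ult = c·N_c·s_c + q·N_q
     = 53 × 5.14 × 1.3 + 19.92 × 1
     = 354.15 + 19.92 = 374.07 kPa.
Gross allowable pressure q_all = 374.07 / 3 = 124.69 kPa.
Footing area = 14.44 m², so allowable column load = 124.69 × 14.44 = 1800.5 kN.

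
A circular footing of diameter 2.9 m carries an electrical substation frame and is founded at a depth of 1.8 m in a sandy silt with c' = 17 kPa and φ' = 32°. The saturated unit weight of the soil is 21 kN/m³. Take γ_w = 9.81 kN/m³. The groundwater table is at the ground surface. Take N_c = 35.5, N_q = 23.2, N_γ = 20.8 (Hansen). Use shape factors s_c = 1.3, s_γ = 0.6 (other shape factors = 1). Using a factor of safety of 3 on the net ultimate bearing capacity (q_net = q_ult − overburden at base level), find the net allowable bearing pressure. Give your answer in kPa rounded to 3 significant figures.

q_all(net) ≈ 478 kPa

Water table at ground surface, so effective unit weight γ' = 21 − 9.81 = 11.19 kN/m³ is used throughout; overburden q = 11.19 × 1.8 = 20.142 kPa; the same γ' applies in the ½γBN_γ term.
Cohesion term c·N_c·s_c = 17 × 35.5 × 1.3 = 784.55 kPa; surcharge term q·N_q = 20.142 × 23.2 = 467.29 kPa; self-weight term 0.5·γ·B·N_γ·s_γ = 0.5 × 11.19 × 2.9 × 20.8 × 0.6 = 202.49 kPa.
q_ult = 784.55 + 467.29 + 202.49 = 1454.3 kPa.
q_net = 1454.3 − 20.142 = 1434.2 kPa.
q_all(net) = 1434.2 / 3 = 478.07 kPa.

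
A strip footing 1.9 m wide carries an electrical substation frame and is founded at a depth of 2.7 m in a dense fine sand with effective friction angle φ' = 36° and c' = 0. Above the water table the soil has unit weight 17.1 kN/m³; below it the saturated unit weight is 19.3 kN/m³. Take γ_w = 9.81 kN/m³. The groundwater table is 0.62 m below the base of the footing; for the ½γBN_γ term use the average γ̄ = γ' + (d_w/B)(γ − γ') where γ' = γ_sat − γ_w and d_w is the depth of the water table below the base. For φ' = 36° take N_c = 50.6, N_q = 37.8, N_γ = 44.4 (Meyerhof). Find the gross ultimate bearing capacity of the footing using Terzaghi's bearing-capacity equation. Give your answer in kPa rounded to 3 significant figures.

q = γ·D_f = 17.1 × 2.7 = 46.17 kPa.
γ' = 9.49 kN/m³; averaging over the depth B below the base, γ̄ = γ' + (d_w/B)(γ − γ') = 11.973 kN/m³.
q·N_q = 46.17 × 37.8 = 1745.2 kPa
0.5·γ·B·N_γ = 0.5 × 11.973 × 1.9 × 44.4 = 505.03 kPa
q_ult = 1745.2 + 505.03 = 2250.3 kPa.

q_ult ≈ 2250 kPa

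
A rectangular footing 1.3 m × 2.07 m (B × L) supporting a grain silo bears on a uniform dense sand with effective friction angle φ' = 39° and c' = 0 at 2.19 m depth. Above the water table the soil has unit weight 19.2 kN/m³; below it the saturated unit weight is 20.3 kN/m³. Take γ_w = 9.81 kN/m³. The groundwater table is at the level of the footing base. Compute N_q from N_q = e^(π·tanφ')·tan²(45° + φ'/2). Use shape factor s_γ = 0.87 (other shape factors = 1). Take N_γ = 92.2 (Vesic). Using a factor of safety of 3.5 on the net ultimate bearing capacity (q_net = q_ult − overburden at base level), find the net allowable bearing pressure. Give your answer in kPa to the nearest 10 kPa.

q_all(net) ≈ 820 kPa

N_q = e^(π·tan39°)·tan²(64.5°) = 55.96.
Effective surcharge at the founding depth q = γ·D_f = 19.2 × 2.19 = 42.048 kPa.
The water table coincides with the base, so in the self-weight term γ → γ' = 10.49 kN/m³.
q_ult = q·N_q + 0.5·γ·B·N_γ·s_γ
     = 42.048 × 55.957 + 0.5 × 10.49 × 1.3 × 92.2 × 0.87
     = 2352.9 + 546.94 = 2899.8 kPa.
q_net = 2899.8 − 42.048 = 2857.8 kPa.
q_all(net) = 2857.8 / 3.5 = 816.51 kPa.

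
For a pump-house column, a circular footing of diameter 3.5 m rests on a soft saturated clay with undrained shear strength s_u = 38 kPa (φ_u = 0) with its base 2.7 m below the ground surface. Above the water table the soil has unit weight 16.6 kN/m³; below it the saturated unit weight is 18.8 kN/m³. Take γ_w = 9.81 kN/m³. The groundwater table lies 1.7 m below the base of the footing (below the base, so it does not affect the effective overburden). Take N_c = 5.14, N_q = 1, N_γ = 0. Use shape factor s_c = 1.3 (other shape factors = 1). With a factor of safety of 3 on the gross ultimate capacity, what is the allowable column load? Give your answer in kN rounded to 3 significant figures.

P_all ≈ 958 kN

Overburden at base level: q = 16.6 × 2.7 = 44.82 kPa.
Cohesion term c·N_c·s_c = 38 × 5.14 × 1.3 = 253.92 kPa; surcharge term q·N_q = 44.82 × 1 = 44.82 kPa.
q_ult = 253.92 + 44.82 = 298.74 kPa.
Gross allowable pressure q_all = 298.74 / 3 = 99.579 kPa.
Footing area = 9.6211 m², so allowable column load = 99.579 × 9.6211 = 958.06 kN.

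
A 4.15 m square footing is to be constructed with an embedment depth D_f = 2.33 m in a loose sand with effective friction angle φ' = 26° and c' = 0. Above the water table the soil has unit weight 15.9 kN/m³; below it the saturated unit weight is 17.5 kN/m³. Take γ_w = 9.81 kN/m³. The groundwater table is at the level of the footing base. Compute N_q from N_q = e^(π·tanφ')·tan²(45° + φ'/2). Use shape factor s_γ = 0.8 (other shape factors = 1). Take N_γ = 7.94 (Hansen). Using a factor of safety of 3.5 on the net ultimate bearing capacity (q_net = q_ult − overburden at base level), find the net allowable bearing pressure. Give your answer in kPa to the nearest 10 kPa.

q_all(net) ≈ 140 kPa

N_q = e^(π·tan26°)·tan²(58°) = 11.85.
q = γ·D_f = 15.9 × 2.33 = 37.047 kPa.
For the ½γBN_γ term take γ' = 17.5 − 9.81 = 7.69 kN/m³ (soil below base is submerged).
q·N_q = 37.047 × 11.854 = 439.16 kPa
0.5·γ·B·N_γ·s_γ = 0.5 × 7.69 × 4.15 × 7.94 × 0.8 = 101.36 kPa
q_ult = 439.16 + 101.36 = 540.52 kPa.
q_net = 540.52 − 37.047 = 503.47 kPa.
q_all(net) = 503.47 / 3.5 = 143.85 kPa.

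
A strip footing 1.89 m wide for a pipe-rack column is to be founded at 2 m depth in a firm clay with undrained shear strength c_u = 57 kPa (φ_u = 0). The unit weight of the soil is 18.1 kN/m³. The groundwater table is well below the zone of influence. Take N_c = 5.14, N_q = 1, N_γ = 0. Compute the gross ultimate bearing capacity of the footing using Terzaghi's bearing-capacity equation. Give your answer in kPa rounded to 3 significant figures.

q_ult ≈ 329 kPa

Effective surcharge at the founding depth q = γ·D_f = 18.1 × 2 = 36.2 kPa.
q_ult = c·N_c + q·N_q
     = 57 × 5.14 + 36.2 × 1
     = 292.98 + 36.2 = 329.18 kPa.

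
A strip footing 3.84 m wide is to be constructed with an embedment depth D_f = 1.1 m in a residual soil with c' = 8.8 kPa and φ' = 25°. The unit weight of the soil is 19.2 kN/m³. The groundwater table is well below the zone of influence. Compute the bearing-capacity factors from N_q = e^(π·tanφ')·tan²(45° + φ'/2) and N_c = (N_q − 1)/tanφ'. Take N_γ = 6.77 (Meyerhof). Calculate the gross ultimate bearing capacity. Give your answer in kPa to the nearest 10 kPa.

tan25° = 0.4663, so N_q = e^(π×0.4663)·tan²(57.5°) = 4.327 × 2.464 = 10.66.
N_c = (10.66 − 1)/tan25° = 20.72.
Overburden at base level: q = 19.2 × 1.1 = 21.12 kPa.
Cohesion term c·N_c = 8.8 × 20.721 = 182.34 kPa; surcharge term q·N_q = 21.12 × 10.662 = 225.18 kPa; self-weight term 0.5·γ·B·N_γ = 0.5 × 19.2 × 3.84 × 6.77 = 249.57 kPa.
q_ult = 182.34 + 225.18 + 249.57 = 657.09 kPa.

q_ult ≈ 660 kPa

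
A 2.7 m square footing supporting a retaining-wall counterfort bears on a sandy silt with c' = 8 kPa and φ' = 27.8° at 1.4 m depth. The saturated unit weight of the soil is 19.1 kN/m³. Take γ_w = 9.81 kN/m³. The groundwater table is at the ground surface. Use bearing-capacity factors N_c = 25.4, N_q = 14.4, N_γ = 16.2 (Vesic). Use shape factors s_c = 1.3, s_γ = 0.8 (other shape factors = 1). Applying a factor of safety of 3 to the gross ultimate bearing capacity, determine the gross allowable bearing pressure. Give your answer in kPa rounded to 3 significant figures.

q_all ≈ 205 kPa

With the water table at the surface the whole profile is submerged: γ' = 19.1 − 9.81 = 9.29 kN/m³, so q = γ'·D_f = 13.006 kPa; the same γ' applies in the ½γBN_γ term.
q_ult = c·N_c·s_c + q·N_q + 0.5·γ·B·N_γ·s_γ
     = 8 × 25.4 × 1.3 + 13.006 × 14.4 + 0.5 × 9.29 × 2.7 × 16.2 × 0.8
     = 264.16 + 187.29 + 162.54 = 613.98 kPa.
q_all = q_ult / FS = 613.98 / 3 = 204.66 kPa.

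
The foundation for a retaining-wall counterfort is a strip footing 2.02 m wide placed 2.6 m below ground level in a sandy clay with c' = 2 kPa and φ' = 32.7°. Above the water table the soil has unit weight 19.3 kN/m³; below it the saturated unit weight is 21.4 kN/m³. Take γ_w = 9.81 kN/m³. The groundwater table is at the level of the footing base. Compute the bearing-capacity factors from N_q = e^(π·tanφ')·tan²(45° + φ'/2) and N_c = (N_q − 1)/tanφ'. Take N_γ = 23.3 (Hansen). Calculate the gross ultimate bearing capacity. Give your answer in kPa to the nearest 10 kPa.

q_ult ≈ 1610 kPa

tan32.7° = 0.642, so N_q = e^(π×0.642)·tan²(61.35°) = 7.515 × 3.35 = 25.18.
N_c = (25.18 − 1)/tan32.7° = 37.66.
q = γ·D_f = 19.3 × 2.6 = 50.18 kPa.
For the ½γBN_γ term take γ' = 21.4 − 9.81 = 11.59 kN/m³ (soil below base is submerged).
c·N_c = 2 × 37.657 = 75.313 kPa
q·N_q = 50.18 × 25.175 = 1263.3 kPa
0.5·γ·B·N_γ = 0.5 × 11.59 × 2.02 × 23.3 = 272.75 kPa
q_ult = 75.313 + 1263.3 + 272.75 = 1611.3 kPa.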